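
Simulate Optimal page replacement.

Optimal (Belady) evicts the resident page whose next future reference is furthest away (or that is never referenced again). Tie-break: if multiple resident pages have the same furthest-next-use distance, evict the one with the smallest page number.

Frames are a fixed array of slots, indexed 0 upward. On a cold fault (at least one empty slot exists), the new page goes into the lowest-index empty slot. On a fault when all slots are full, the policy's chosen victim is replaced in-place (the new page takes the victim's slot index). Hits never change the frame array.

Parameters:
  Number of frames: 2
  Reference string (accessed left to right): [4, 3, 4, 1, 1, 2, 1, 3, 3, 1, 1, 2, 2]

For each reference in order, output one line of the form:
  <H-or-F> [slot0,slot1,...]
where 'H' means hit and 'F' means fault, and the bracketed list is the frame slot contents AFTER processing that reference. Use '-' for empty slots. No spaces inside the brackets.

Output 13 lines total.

F [4,-]
F [4,3]
H [4,3]
F [1,3]
H [1,3]
F [1,2]
H [1,2]
F [1,3]
H [1,3]
H [1,3]
H [1,3]
F [2,3]
H [2,3]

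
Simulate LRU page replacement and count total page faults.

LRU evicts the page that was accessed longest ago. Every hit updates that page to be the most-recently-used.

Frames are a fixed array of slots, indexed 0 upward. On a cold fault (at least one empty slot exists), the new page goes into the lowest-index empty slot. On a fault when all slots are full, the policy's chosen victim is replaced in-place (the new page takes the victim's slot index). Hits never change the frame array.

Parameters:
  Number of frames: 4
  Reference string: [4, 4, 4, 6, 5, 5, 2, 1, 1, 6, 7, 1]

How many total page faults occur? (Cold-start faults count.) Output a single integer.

Answer: 6

Derivation:
Step 0: ref 4 → FAULT, frames=[4,-,-,-]
Step 1: ref 4 → HIT, frames=[4,-,-,-]
Step 2: ref 4 → HIT, frames=[4,-,-,-]
Step 3: ref 6 → FAULT, frames=[4,6,-,-]
Step 4: ref 5 → FAULT, frames=[4,6,5,-]
Step 5: ref 5 → HIT, frames=[4,6,5,-]
Step 6: ref 2 → FAULT, frames=[4,6,5,2]
Step 7: ref 1 → FAULT (evict 4), frames=[1,6,5,2]
Step 8: ref 1 → HIT, frames=[1,6,5,2]
Step 9: ref 6 → HIT, frames=[1,6,5,2]
Step 10: ref 7 → FAULT (evict 5), frames=[1,6,7,2]
Step 11: ref 1 → HIT, frames=[1,6,7,2]
Total faults: 6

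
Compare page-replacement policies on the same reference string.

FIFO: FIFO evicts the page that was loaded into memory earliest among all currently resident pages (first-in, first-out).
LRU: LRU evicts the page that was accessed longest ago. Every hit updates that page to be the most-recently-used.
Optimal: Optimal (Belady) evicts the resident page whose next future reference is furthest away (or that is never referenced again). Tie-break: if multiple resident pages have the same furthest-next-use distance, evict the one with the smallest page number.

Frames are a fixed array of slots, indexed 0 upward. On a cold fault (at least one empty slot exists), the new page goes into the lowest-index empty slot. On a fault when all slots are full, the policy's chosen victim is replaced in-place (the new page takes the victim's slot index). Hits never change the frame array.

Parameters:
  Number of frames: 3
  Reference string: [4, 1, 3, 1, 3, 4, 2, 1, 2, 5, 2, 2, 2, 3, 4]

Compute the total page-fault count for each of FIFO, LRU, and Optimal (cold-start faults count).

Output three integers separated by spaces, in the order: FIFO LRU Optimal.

Answer: 6 8 6

Derivation:
--- FIFO ---
  step 0: ref 4 -> FAULT, frames=[4,-,-] (faults so far: 1)
  step 1: ref 1 -> FAULT, frames=[4,1,-] (faults so far: 2)
  step 2: ref 3 -> FAULT, frames=[4,1,3] (faults so far: 3)
  step 3: ref 1 -> HIT, frames=[4,1,3] (faults so far: 3)
  step 4: ref 3 -> HIT, frames=[4,1,3] (faults so far: 3)
  step 5: ref 4 -> HIT, frames=[4,1,3] (faults so far: 3)
  step 6: ref 2 -> FAULT, evict 4, frames=[2,1,3] (faults so far: 4)
  step 7: ref 1 -> HIT, frames=[2,1,3] (faults so far: 4)
  step 8: ref 2 -> HIT, frames=[2,1,3] (faults so far: 4)
  step 9: ref 5 -> FAULT, evict 1, frames=[2,5,3] (faults so far: 5)
  step 10: ref 2 -> HIT, frames=[2,5,3] (faults so far: 5)
  step 11: ref 2 -> HIT, frames=[2,5,3] (faults so far: 5)
  step 12: ref 2 -> HIT, frames=[2,5,3] (faults so far: 5)
  step 13: ref 3 -> HIT, frames=[2,5,3] (faults so far: 5)
  step 14: ref 4 -> FAULT, evict 3, frames=[2,5,4] (faults so far: 6)
  FIFO total faults: 6
--- LRU ---
  step 0: ref 4 -> FAULT, frames=[4,-,-] (faults so far: 1)
  step 1: ref 1 -> FAULT, frames=[4,1,-] (faults so far: 2)
  step 2: ref 3 -> FAULT, frames=[4,1,3] (faults so far: 3)
  step 3: ref 1 -> HIT, frames=[4,1,3] (faults so far: 3)
  step 4: ref 3 -> HIT, frames=[4,1,3] (faults so far: 3)
  step 5: ref 4 -> HIT, frames=[4,1,3] (faults so far: 3)
  step 6: ref 2 -> FAULT, evict 1, frames=[4,2,3] (faults so far: 4)
  step 7: ref 1 -> FAULT, evict 3, frames=[4,2,1] (faults so far: 5)
  step 8: ref 2 -> HIT, frames=[4,2,1] (faults so far: 5)
  step 9: ref 5 -> FAULT, evict 4, frames=[5,2,1] (faults so far: 6)
  step 10: ref 2 -> HIT, frames=[5,2,1] (faults so far: 6)
  step 11: ref 2 -> HIT, frames=[5,2,1] (faults so far: 6)
  step 12: ref 2 -> HIT, frames=[5,2,1] (faults so far: 6)
  step 13: ref 3 -> FAULT, evict 1, frames=[5,2,3] (faults so far: 7)
  step 14: ref 4 -> FAULT, evict 5, frames=[4,2,3] (faults so far: 8)
  LRU total faults: 8
--- Optimal ---
  step 0: ref 4 -> FAULT, frames=[4,-,-] (faults so far: 1)
  step 1: ref 1 -> FAULT, frames=[4,1,-] (faults so far: 2)
  step 2: ref 3 -> FAULT, frames=[4,1,3] (faults so far: 3)
  step 3: ref 1 -> HIT, frames=[4,1,3] (faults so far: 3)
  step 4: ref 3 -> HIT, frames=[4,1,3] (faults so far: 3)
  step 5: ref 4 -> HIT, frames=[4,1,3] (faults so far: 3)
  step 6: ref 2 -> FAULT, evict 4, frames=[2,1,3] (faults so far: 4)
  step 7: ref 1 -> HIT, frames=[2,1,3] (faults so far: 4)
  step 8: ref 2 -> HIT, frames=[2,1,3] (faults so far: 4)
  step 9: ref 5 -> FAULT, evict 1, frames=[2,5,3] (faults so far: 5)
  step 10: ref 2 -> HIT, frames=[2,5,3] (faults so far: 5)
  step 11: ref 2 -> HIT, frames=[2,5,3] (faults so far: 5)
  step 12: ref 2 -> HIT, frames=[2,5,3] (faults so far: 5)
  step 13: ref 3 -> HIT, frames=[2,5,3] (faults so far: 5)
  step 14: ref 4 -> FAULT, evict 2, frames=[4,5,3] (faults so far: 6)
  Optimal total faults: 6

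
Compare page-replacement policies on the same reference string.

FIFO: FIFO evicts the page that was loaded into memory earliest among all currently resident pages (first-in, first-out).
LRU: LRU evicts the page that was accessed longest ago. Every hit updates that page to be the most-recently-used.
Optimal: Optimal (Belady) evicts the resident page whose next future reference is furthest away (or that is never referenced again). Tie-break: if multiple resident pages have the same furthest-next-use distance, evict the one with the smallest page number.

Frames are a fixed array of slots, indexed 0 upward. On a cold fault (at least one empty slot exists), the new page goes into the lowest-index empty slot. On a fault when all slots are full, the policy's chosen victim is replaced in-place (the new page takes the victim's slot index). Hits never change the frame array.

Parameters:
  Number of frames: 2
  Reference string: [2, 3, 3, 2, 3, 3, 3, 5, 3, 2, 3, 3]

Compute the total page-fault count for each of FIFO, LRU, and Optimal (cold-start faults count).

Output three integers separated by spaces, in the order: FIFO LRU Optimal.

Answer: 5 4 4

Derivation:
--- FIFO ---
  step 0: ref 2 -> FAULT, frames=[2,-] (faults so far: 1)
  step 1: ref 3 -> FAULT, frames=[2,3] (faults so far: 2)
  step 2: ref 3 -> HIT, frames=[2,3] (faults so far: 2)
  step 3: ref 2 -> HIT, frames=[2,3] (faults so far: 2)
  step 4: ref 3 -> HIT, frames=[2,3] (faults so far: 2)
  step 5: ref 3 -> HIT, frames=[2,3] (faults so far: 2)
  step 6: ref 3 -> HIT, frames=[2,3] (faults so far: 2)
  step 7: ref 5 -> FAULT, evict 2, frames=[5,3] (faults so far: 3)
  step 8: ref 3 -> HIT, frames=[5,3] (faults so far: 3)
  step 9: ref 2 -> FAULT, evict 3, frames=[5,2] (faults so far: 4)
  step 10: ref 3 -> FAULT, evict 5, frames=[3,2] (faults so far: 5)
  step 11: ref 3 -> HIT, frames=[3,2] (faults so far: 5)
  FIFO total faults: 5
--- LRU ---
  step 0: ref 2 -> FAULT, frames=[2,-] (faults so far: 1)
  step 1: ref 3 -> FAULT, frames=[2,3] (faults so far: 2)
  step 2: ref 3 -> HIT, frames=[2,3] (faults so far: 2)
  step 3: ref 2 -> HIT, frames=[2,3] (faults so far: 2)
  step 4: ref 3 -> HIT, frames=[2,3] (faults so far: 2)
  step 5: ref 3 -> HIT, frames=[2,3] (faults so far: 2)
  step 6: ref 3 -> HIT, frames=[2,3] (faults so far: 2)
  step 7: ref 5 -> FAULT, evict 2, frames=[5,3] (faults so far: 3)
  step 8: ref 3 -> HIT, frames=[5,3] (faults so far: 3)
  step 9: ref 2 -> FAULT, evict 5, frames=[2,3] (faults so far: 4)
  step 10: ref 3 -> HIT, frames=[2,3] (faults so far: 4)
  step 11: ref 3 -> HIT, frames=[2,3] (faults so far: 4)
  LRU total faults: 4
--- Optimal ---
  step 0: ref 2 -> FAULT, frames=[2,-] (faults so far: 1)
  step 1: ref 3 -> FAULT, frames=[2,3] (faults so far: 2)
  step 2: ref 3 -> HIT, frames=[2,3] (faults so far: 2)
  step 3: ref 2 -> HIT, frames=[2,3] (faults so far: 2)
  step 4: ref 3 -> HIT, frames=[2,3] (faults so far: 2)
  step 5: ref 3 -> HIT, frames=[2,3] (faults so far: 2)
  step 6: ref 3 -> HIT, frames=[2,3] (faults so far: 2)
  step 7: ref 5 -> FAULT, evict 2, frames=[5,3] (faults so far: 3)
  step 8: ref 3 -> HIT, frames=[5,3] (faults so far: 3)
  step 9: ref 2 -> FAULT, evict 5, frames=[2,3] (faults so far: 4)
  step 10: ref 3 -> HIT, frames=[2,3] (faults so far: 4)
  step 11: ref 3 -> HIT, frames=[2,3] (faults so far: 4)
  Optimal total faults: 4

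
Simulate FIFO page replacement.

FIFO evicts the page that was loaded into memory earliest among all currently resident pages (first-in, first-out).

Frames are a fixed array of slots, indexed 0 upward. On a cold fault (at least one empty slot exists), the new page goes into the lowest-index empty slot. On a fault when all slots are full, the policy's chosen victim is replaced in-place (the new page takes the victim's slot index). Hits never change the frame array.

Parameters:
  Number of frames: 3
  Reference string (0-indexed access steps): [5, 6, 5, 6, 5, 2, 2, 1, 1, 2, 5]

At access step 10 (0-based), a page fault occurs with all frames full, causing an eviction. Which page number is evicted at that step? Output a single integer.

Step 0: ref 5 -> FAULT, frames=[5,-,-]
Step 1: ref 6 -> FAULT, frames=[5,6,-]
Step 2: ref 5 -> HIT, frames=[5,6,-]
Step 3: ref 6 -> HIT, frames=[5,6,-]
Step 4: ref 5 -> HIT, frames=[5,6,-]
Step 5: ref 2 -> FAULT, frames=[5,6,2]
Step 6: ref 2 -> HIT, frames=[5,6,2]
Step 7: ref 1 -> FAULT, evict 5, frames=[1,6,2]
Step 8: ref 1 -> HIT, frames=[1,6,2]
Step 9: ref 2 -> HIT, frames=[1,6,2]
Step 10: ref 5 -> FAULT, evict 6, frames=[1,5,2]
At step 10: evicted page 6

Answer: 6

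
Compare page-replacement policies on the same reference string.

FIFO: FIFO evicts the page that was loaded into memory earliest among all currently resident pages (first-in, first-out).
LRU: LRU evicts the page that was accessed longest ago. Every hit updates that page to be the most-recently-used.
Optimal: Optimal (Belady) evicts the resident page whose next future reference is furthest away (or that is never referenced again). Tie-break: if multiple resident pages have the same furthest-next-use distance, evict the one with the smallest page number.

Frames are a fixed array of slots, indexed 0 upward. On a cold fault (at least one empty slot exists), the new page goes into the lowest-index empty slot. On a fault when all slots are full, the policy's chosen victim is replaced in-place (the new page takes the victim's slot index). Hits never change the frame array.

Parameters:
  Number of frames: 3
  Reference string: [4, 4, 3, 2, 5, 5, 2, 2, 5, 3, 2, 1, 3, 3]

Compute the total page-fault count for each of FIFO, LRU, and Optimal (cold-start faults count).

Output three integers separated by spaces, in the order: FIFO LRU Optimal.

Answer: 6 5 5

Derivation:
--- FIFO ---
  step 0: ref 4 -> FAULT, frames=[4,-,-] (faults so far: 1)
  step 1: ref 4 -> HIT, frames=[4,-,-] (faults so far: 1)
  step 2: ref 3 -> FAULT, frames=[4,3,-] (faults so far: 2)
  step 3: ref 2 -> FAULT, frames=[4,3,2] (faults so far: 3)
  step 4: ref 5 -> FAULT, evict 4, frames=[5,3,2] (faults so far: 4)
  step 5: ref 5 -> HIT, frames=[5,3,2] (faults so far: 4)
  step 6: ref 2 -> HIT, frames=[5,3,2] (faults so far: 4)
  step 7: ref 2 -> HIT, frames=[5,3,2] (faults so far: 4)
  step 8: ref 5 -> HIT, frames=[5,3,2] (faults so far: 4)
  step 9: ref 3 -> HIT, frames=[5,3,2] (faults so far: 4)
  step 10: ref 2 -> HIT, frames=[5,3,2] (faults so far: 4)
  step 11: ref 1 -> FAULT, evict 3, frames=[5,1,2] (faults so far: 5)
  step 12: ref 3 -> FAULT, evict 2, frames=[5,1,3] (faults so far: 6)
  step 13: ref 3 -> HIT, frames=[5,1,3] (faults so far: 6)
  FIFO total faults: 6
--- LRU ---
  step 0: ref 4 -> FAULT, frames=[4,-,-] (faults so far: 1)
  step 1: ref 4 -> HIT, frames=[4,-,-] (faults so far: 1)
  step 2: ref 3 -> FAULT, frames=[4,3,-] (faults so far: 2)
  step 3: ref 2 -> FAULT, frames=[4,3,2] (faults so far: 3)
  step 4: ref 5 -> FAULT, evict 4, frames=[5,3,2] (faults so far: 4)
  step 5: ref 5 -> HIT, frames=[5,3,2] (faults so far: 4)
  step 6: ref 2 -> HIT, frames=[5,3,2] (faults so far: 4)
  step 7: ref 2 -> HIT, frames=[5,3,2] (faults so far: 4)
  step 8: ref 5 -> HIT, frames=[5,3,2] (faults so far: 4)
  step 9: ref 3 -> HIT, frames=[5,3,2] (faults so far: 4)
  step 10: ref 2 -> HIT, frames=[5,3,2] (faults so far: 4)
  step 11: ref 1 -> FAULT, evict 5, frames=[1,3,2] (faults so far: 5)
  step 12: ref 3 -> HIT, frames=[1,3,2] (faults so far: 5)
  step 13: ref 3 -> HIT, frames=[1,3,2] (faults so far: 5)
  LRU total faults: 5
--- Optimal ---
  step 0: ref 4 -> FAULT, frames=[4,-,-] (faults so far: 1)
  step 1: ref 4 -> HIT, frames=[4,-,-] (faults so far: 1)
  step 2: ref 3 -> FAULT, frames=[4,3,-] (faults so far: 2)
  step 3: ref 2 -> FAULT, frames=[4,3,2] (faults so far: 3)
  step 4: ref 5 -> FAULT, evict 4, frames=[5,3,2] (faults so far: 4)
  step 5: ref 5 -> HIT, frames=[5,3,2] (faults so far: 4)
  step 6: ref 2 -> HIT, frames=[5,3,2] (faults so far: 4)
  step 7: ref 2 -> HIT, frames=[5,3,2] (faults so far: 4)
  step 8: ref 5 -> HIT, frames=[5,3,2] (faults so far: 4)
  step 9: ref 3 -> HIT, frames=[5,3,2] (faults so far: 4)
  step 10: ref 2 -> HIT, frames=[5,3,2] (faults so far: 4)
  step 11: ref 1 -> FAULT, evict 2, frames=[5,3,1] (faults so far: 5)
  step 12: ref 3 -> HIT, frames=[5,3,1] (faults so far: 5)
  step 13: ref 3 -> HIT, frames=[5,3,1] (faults so far: 5)
  Optimal total faults: 5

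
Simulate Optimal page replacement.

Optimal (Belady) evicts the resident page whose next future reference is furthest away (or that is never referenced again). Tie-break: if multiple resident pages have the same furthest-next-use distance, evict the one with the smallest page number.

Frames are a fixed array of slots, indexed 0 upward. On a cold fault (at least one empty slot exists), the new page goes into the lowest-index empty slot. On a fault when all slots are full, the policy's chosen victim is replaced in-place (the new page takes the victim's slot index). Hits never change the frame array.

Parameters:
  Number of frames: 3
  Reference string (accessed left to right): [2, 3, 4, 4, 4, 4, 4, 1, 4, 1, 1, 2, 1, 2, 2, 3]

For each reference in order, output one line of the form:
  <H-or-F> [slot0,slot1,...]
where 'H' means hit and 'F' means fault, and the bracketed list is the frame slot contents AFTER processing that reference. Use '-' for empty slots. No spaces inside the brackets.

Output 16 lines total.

F [2,-,-]
F [2,3,-]
F [2,3,4]
H [2,3,4]
H [2,3,4]
H [2,3,4]
H [2,3,4]
F [2,1,4]
H [2,1,4]
H [2,1,4]
H [2,1,4]
H [2,1,4]
H [2,1,4]
H [2,1,4]
H [2,1,4]
F [2,3,4]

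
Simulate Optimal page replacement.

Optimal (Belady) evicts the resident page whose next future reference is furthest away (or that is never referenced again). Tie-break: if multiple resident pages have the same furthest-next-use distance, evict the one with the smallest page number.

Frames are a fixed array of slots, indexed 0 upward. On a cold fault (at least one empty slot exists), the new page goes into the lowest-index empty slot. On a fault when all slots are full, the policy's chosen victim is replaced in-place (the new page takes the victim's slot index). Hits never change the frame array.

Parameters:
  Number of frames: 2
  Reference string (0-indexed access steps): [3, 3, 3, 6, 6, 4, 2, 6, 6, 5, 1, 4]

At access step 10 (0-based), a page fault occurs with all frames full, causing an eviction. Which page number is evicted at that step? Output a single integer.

Step 0: ref 3 -> FAULT, frames=[3,-]
Step 1: ref 3 -> HIT, frames=[3,-]
Step 2: ref 3 -> HIT, frames=[3,-]
Step 3: ref 6 -> FAULT, frames=[3,6]
Step 4: ref 6 -> HIT, frames=[3,6]
Step 5: ref 4 -> FAULT, evict 3, frames=[4,6]
Step 6: ref 2 -> FAULT, evict 4, frames=[2,6]
Step 7: ref 6 -> HIT, frames=[2,6]
Step 8: ref 6 -> HIT, frames=[2,6]
Step 9: ref 5 -> FAULT, evict 2, frames=[5,6]
Step 10: ref 1 -> FAULT, evict 5, frames=[1,6]
At step 10: evicted page 5

Answer: 5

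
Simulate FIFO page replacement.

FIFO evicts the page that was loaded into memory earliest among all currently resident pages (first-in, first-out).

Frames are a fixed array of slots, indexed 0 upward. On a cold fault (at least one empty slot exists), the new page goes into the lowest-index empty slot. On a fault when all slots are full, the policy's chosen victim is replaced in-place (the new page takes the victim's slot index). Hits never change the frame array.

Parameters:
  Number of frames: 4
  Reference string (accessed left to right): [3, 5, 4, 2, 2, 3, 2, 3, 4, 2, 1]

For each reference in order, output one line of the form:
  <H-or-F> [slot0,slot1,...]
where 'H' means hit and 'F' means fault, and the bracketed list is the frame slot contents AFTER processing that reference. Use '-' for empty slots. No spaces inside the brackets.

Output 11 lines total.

F [3,-,-,-]
F [3,5,-,-]
F [3,5,4,-]
F [3,5,4,2]
H [3,5,4,2]
H [3,5,4,2]
H [3,5,4,2]
H [3,5,4,2]
H [3,5,4,2]
H [3,5,4,2]
F [1,5,4,2]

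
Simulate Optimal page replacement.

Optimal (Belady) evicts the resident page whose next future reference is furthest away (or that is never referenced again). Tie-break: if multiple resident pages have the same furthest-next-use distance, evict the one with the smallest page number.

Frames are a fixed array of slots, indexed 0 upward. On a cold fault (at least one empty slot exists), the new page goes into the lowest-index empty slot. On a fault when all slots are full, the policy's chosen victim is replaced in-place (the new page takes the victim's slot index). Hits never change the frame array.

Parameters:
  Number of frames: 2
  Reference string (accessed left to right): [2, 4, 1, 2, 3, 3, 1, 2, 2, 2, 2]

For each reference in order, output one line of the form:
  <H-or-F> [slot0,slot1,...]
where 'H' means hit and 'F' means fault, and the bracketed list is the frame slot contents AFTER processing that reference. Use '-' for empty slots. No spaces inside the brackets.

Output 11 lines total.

F [2,-]
F [2,4]
F [2,1]
H [2,1]
F [3,1]
H [3,1]
H [3,1]
F [3,2]
H [3,2]
H [3,2]
H [3,2]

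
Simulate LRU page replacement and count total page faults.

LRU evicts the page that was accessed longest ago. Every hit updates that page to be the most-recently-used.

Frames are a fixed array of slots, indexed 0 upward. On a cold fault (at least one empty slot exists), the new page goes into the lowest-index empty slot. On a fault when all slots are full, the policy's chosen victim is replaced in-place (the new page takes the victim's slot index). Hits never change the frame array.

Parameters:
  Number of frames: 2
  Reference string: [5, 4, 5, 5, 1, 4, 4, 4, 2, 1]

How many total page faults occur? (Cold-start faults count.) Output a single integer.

Answer: 6

Derivation:
Step 0: ref 5 → FAULT, frames=[5,-]
Step 1: ref 4 → FAULT, frames=[5,4]
Step 2: ref 5 → HIT, frames=[5,4]
Step 3: ref 5 → HIT, frames=[5,4]
Step 4: ref 1 → FAULT (evict 4), frames=[5,1]
Step 5: ref 4 → FAULT (evict 5), frames=[4,1]
Step 6: ref 4 → HIT, frames=[4,1]
Step 7: ref 4 → HIT, frames=[4,1]
Step 8: ref 2 → FAULT (evict 1), frames=[4,2]
Step 9: ref 1 → FAULT (evict 4), frames=[1,2]
Total faults: 6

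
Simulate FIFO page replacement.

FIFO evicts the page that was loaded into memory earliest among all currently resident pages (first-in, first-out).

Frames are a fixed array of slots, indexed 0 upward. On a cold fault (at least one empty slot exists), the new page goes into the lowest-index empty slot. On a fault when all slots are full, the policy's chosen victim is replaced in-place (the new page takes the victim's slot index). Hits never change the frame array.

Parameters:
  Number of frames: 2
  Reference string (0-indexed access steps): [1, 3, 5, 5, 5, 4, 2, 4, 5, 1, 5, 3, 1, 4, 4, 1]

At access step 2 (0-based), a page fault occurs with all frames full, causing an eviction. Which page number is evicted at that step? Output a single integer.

Answer: 1

Derivation:
Step 0: ref 1 -> FAULT, frames=[1,-]
Step 1: ref 3 -> FAULT, frames=[1,3]
Step 2: ref 5 -> FAULT, evict 1, frames=[5,3]
At step 2: evicted page 1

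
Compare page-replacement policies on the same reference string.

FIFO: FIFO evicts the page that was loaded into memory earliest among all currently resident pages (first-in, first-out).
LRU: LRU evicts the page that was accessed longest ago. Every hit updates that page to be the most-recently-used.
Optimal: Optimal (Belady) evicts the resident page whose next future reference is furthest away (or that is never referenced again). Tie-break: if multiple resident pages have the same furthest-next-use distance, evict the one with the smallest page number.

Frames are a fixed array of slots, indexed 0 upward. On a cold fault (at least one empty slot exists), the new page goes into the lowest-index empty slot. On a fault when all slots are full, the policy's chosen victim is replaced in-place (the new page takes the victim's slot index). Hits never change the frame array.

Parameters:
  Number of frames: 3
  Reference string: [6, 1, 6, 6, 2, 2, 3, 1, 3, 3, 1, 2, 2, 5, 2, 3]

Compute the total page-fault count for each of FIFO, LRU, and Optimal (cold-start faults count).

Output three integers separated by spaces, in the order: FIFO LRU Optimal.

Answer: 5 7 5

Derivation:
--- FIFO ---
  step 0: ref 6 -> FAULT, frames=[6,-,-] (faults so far: 1)
  step 1: ref 1 -> FAULT, frames=[6,1,-] (faults so far: 2)
  step 2: ref 6 -> HIT, frames=[6,1,-] (faults so far: 2)
  step 3: ref 6 -> HIT, frames=[6,1,-] (faults so far: 2)
  step 4: ref 2 -> FAULT, frames=[6,1,2] (faults so far: 3)
  step 5: ref 2 -> HIT, frames=[6,1,2] (faults so far: 3)
  step 6: ref 3 -> FAULT, evict 6, frames=[3,1,2] (faults so far: 4)
  step 7: ref 1 -> HIT, frames=[3,1,2] (faults so far: 4)
  step 8: ref 3 -> HIT, frames=[3,1,2] (faults so far: 4)
  step 9: ref 3 -> HIT, frames=[3,1,2] (faults so far: 4)
  step 10: ref 1 -> HIT, frames=[3,1,2] (faults so far: 4)
  step 11: ref 2 -> HIT, frames=[3,1,2] (faults so far: 4)
  step 12: ref 2 -> HIT, frames=[3,1,2] (faults so far: 4)
  step 13: ref 5 -> FAULT, evict 1, frames=[3,5,2] (faults so far: 5)
  step 14: ref 2 -> HIT, frames=[3,5,2] (faults so far: 5)
  step 15: ref 3 -> HIT, frames=[3,5,2] (faults so far: 5)
  FIFO total faults: 5
--- LRU ---
  step 0: ref 6 -> FAULT, frames=[6,-,-] (faults so far: 1)
  step 1: ref 1 -> FAULT, frames=[6,1,-] (faults so far: 2)
  step 2: ref 6 -> HIT, frames=[6,1,-] (faults so far: 2)
  step 3: ref 6 -> HIT, frames=[6,1,-] (faults so far: 2)
  step 4: ref 2 -> FAULT, frames=[6,1,2] (faults so far: 3)
  step 5: ref 2 -> HIT, frames=[6,1,2] (faults so far: 3)
  step 6: ref 3 -> FAULT, evict 1, frames=[6,3,2] (faults so far: 4)
  step 7: ref 1 -> FAULT, evict 6, frames=[1,3,2] (faults so far: 5)
  step 8: ref 3 -> HIT, frames=[1,3,2] (faults so far: 5)
  step 9: ref 3 -> HIT, frames=[1,3,2] (faults so far: 5)
  step 10: ref 1 -> HIT, frames=[1,3,2] (faults so far: 5)
  step 11: ref 2 -> HIT, frames=[1,3,2] (faults so far: 5)
  step 12: ref 2 -> HIT, frames=[1,3,2] (faults so far: 5)
  step 13: ref 5 -> FAULT, evict 3, frames=[1,5,2] (faults so far: 6)
  step 14: ref 2 -> HIT, frames=[1,5,2] (faults so far: 6)
  step 15: ref 3 -> FAULT, evict 1, frames=[3,5,2] (faults so far: 7)
  LRU total faults: 7
--- Optimal ---
  step 0: ref 6 -> FAULT, frames=[6,-,-] (faults so far: 1)
  step 1: ref 1 -> FAULT, frames=[6,1,-] (faults so far: 2)
  step 2: ref 6 -> HIT, frames=[6,1,-] (faults so far: 2)
  step 3: ref 6 -> HIT, frames=[6,1,-] (faults so far: 2)
  step 4: ref 2 -> FAULT, frames=[6,1,2] (faults so far: 3)
  step 5: ref 2 -> HIT, frames=[6,1,2] (faults so far: 3)
  step 6: ref 3 -> FAULT, evict 6, frames=[3,1,2] (faults so far: 4)
  step 7: ref 1 -> HIT, frames=[3,1,2] (faults so far: 4)
  step 8: ref 3 -> HIT, frames=[3,1,2] (faults so far: 4)
  step 9: ref 3 -> HIT, frames=[3,1,2] (faults so far: 4)
  step 10: ref 1 -> HIT, frames=[3,1,2] (faults so far: 4)
  step 11: ref 2 -> HIT, frames=[3,1,2] (faults so far: 4)
  step 12: ref 2 -> HIT, frames=[3,1,2] (faults so far: 4)
  step 13: ref 5 -> FAULT, evict 1, frames=[3,5,2] (faults so far: 5)
  step 14: ref 2 -> HIT, frames=[3,5,2] (faults so far: 5)
  step 15: ref 3 -> HIT, frames=[3,5,2] (faults so far: 5)
  Optimal total faults: 5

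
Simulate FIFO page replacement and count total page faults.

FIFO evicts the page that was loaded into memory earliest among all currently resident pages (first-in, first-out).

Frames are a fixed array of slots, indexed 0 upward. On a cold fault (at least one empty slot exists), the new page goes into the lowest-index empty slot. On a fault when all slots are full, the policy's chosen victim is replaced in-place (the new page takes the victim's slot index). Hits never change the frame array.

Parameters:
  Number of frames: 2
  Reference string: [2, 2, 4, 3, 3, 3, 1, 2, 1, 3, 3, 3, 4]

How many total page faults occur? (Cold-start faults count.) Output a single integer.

Answer: 7

Derivation:
Step 0: ref 2 → FAULT, frames=[2,-]
Step 1: ref 2 → HIT, frames=[2,-]
Step 2: ref 4 → FAULT, frames=[2,4]
Step 3: ref 3 → FAULT (evict 2), frames=[3,4]
Step 4: ref 3 → HIT, frames=[3,4]
Step 5: ref 3 → HIT, frames=[3,4]
Step 6: ref 1 → FAULT (evict 4), frames=[3,1]
Step 7: ref 2 → FAULT (evict 3), frames=[2,1]
Step 8: ref 1 → HIT, frames=[2,1]
Step 9: ref 3 → FAULT (evict 1), frames=[2,3]
Step 10: ref 3 → HIT, frames=[2,3]
Step 11: ref 3 → HIT, frames=[2,3]
Step 12: ref 4 → FAULT (evict 2), frames=[4,3]
Total faults: 7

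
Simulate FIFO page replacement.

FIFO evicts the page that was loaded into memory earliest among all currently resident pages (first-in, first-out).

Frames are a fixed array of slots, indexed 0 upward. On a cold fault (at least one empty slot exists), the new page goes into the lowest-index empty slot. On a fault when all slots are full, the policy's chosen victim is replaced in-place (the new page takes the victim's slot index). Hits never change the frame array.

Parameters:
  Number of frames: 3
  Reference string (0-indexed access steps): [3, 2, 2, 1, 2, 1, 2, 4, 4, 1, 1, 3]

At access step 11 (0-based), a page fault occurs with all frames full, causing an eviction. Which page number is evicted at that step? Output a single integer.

Answer: 2

Derivation:
Step 0: ref 3 -> FAULT, frames=[3,-,-]
Step 1: ref 2 -> FAULT, frames=[3,2,-]
Step 2: ref 2 -> HIT, frames=[3,2,-]
Step 3: ref 1 -> FAULT, frames=[3,2,1]
Step 4: ref 2 -> HIT, frames=[3,2,1]
Step 5: ref 1 -> HIT, frames=[3,2,1]
Step 6: ref 2 -> HIT, frames=[3,2,1]
Step 7: ref 4 -> FAULT, evict 3, frames=[4,2,1]
Step 8: ref 4 -> HIT, frames=[4,2,1]
Step 9: ref 1 -> HIT, frames=[4,2,1]
Step 10: ref 1 -> HIT, frames=[4,2,1]
Step 11: ref 3 -> FAULT, evict 2, frames=[4,3,1]
At step 11: evicted page 2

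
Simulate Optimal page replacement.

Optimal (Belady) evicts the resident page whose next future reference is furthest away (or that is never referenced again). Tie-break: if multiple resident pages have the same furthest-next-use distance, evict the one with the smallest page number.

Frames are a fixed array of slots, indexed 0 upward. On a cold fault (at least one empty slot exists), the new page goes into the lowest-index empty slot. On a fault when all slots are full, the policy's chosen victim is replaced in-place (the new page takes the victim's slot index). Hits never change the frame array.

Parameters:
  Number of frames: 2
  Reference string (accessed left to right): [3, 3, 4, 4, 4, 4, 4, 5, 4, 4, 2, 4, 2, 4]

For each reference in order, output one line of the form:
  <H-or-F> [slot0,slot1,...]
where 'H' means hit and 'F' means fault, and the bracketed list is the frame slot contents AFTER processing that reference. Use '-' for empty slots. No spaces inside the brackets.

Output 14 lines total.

F [3,-]
H [3,-]
F [3,4]
H [3,4]
H [3,4]
H [3,4]
H [3,4]
F [5,4]
H [5,4]
H [5,4]
F [2,4]
H [2,4]
H [2,4]
H [2,4]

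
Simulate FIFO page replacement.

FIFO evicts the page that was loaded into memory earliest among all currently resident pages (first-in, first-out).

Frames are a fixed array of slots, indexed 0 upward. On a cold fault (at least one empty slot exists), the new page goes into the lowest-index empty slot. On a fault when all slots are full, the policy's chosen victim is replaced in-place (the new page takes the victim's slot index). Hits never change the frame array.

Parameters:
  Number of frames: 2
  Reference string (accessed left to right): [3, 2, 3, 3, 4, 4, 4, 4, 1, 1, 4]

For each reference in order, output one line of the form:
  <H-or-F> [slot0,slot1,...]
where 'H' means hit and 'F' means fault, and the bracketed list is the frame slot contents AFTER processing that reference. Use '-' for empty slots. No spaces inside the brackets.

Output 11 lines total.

F [3,-]
F [3,2]
H [3,2]
H [3,2]
F [4,2]
H [4,2]
H [4,2]
H [4,2]
F [4,1]
H [4,1]
H [4,1]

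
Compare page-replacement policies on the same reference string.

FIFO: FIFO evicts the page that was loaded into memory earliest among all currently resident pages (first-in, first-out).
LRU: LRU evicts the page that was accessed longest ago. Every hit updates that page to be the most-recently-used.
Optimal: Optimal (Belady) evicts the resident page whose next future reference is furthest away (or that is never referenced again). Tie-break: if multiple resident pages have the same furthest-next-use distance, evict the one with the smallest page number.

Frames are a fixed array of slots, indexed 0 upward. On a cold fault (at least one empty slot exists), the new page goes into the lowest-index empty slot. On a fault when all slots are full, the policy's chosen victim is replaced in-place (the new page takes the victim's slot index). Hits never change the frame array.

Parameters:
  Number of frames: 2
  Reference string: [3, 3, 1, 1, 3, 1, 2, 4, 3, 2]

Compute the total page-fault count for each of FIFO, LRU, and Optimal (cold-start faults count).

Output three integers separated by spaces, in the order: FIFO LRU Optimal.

--- FIFO ---
  step 0: ref 3 -> FAULT, frames=[3,-] (faults so far: 1)
  step 1: ref 3 -> HIT, frames=[3,-] (faults so far: 1)
  step 2: ref 1 -> FAULT, frames=[3,1] (faults so far: 2)
  step 3: ref 1 -> HIT, frames=[3,1] (faults so far: 2)
  step 4: ref 3 -> HIT, frames=[3,1] (faults so far: 2)
  step 5: ref 1 -> HIT, frames=[3,1] (faults so far: 2)
  step 6: ref 2 -> FAULT, evict 3, frames=[2,1] (faults so far: 3)
  step 7: ref 4 -> FAULT, evict 1, frames=[2,4] (faults so far: 4)
  step 8: ref 3 -> FAULT, evict 2, frames=[3,4] (faults so far: 5)
  step 9: ref 2 -> FAULT, evict 4, frames=[3,2] (faults so far: 6)
  FIFO total faults: 6
--- LRU ---
  step 0: ref 3 -> FAULT, frames=[3,-] (faults so far: 1)
  step 1: ref 3 -> HIT, frames=[3,-] (faults so far: 1)
  step 2: ref 1 -> FAULT, frames=[3,1] (faults so far: 2)
  step 3: ref 1 -> HIT, frames=[3,1] (faults so far: 2)
  step 4: ref 3 -> HIT, frames=[3,1] (faults so far: 2)
  step 5: ref 1 -> HIT, frames=[3,1] (faults so far: 2)
  step 6: ref 2 -> FAULT, evict 3, frames=[2,1] (faults so far: 3)
  step 7: ref 4 -> FAULT, evict 1, frames=[2,4] (faults so far: 4)
  step 8: ref 3 -> FAULT, evict 2, frames=[3,4] (faults so far: 5)
  step 9: ref 2 -> FAULT, evict 4, frames=[3,2] (faults so far: 6)
  LRU total faults: 6
--- Optimal ---
  step 0: ref 3 -> FAULT, frames=[3,-] (faults so far: 1)
  step 1: ref 3 -> HIT, frames=[3,-] (faults so far: 1)
  step 2: ref 1 -> FAULT, frames=[3,1] (faults so far: 2)
  step 3: ref 1 -> HIT, frames=[3,1] (faults so far: 2)
  step 4: ref 3 -> HIT, frames=[3,1] (faults so far: 2)
  step 5: ref 1 -> HIT, frames=[3,1] (faults so far: 2)
  step 6: ref 2 -> FAULT, evict 1, frames=[3,2] (faults so far: 3)
  step 7: ref 4 -> FAULT, evict 2, frames=[3,4] (faults so far: 4)
  step 8: ref 3 -> HIT, frames=[3,4] (faults so far: 4)
  step 9: ref 2 -> FAULT, evict 3, frames=[2,4] (faults so far: 5)
  Optimal total faults: 5

Answer: 6 6 5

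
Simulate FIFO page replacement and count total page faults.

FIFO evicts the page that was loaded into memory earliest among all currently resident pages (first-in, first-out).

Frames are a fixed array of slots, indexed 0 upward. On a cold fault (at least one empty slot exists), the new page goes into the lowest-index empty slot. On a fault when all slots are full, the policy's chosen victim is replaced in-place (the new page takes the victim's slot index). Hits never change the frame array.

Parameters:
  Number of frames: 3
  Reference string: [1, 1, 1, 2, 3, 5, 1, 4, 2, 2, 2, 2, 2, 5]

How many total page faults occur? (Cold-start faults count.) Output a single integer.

Step 0: ref 1 → FAULT, frames=[1,-,-]
Step 1: ref 1 → HIT, frames=[1,-,-]
Step 2: ref 1 → HIT, frames=[1,-,-]
Step 3: ref 2 → FAULT, frames=[1,2,-]
Step 4: ref 3 → FAULT, frames=[1,2,3]
Step 5: ref 5 → FAULT (evict 1), frames=[5,2,3]
Step 6: ref 1 → FAULT (evict 2), frames=[5,1,3]
Step 7: ref 4 → FAULT (evict 3), frames=[5,1,4]
Step 8: ref 2 → FAULT (evict 5), frames=[2,1,4]
Step 9: ref 2 → HIT, frames=[2,1,4]
Step 10: ref 2 → HIT, frames=[2,1,4]
Step 11: ref 2 → HIT, frames=[2,1,4]
Step 12: ref 2 → HIT, frames=[2,1,4]
Step 13: ref 5 → FAULT (evict 1), frames=[2,5,4]
Total faults: 8

Answer: 8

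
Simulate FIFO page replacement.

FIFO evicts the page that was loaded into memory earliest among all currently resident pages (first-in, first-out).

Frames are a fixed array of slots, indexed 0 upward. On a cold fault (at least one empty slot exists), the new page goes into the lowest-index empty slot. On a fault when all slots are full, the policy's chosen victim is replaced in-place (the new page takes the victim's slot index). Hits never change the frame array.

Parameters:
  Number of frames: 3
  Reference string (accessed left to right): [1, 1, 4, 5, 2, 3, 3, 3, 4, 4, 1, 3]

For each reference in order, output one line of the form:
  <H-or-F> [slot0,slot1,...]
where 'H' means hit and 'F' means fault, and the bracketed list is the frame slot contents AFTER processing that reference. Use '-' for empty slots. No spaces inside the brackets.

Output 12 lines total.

F [1,-,-]
H [1,-,-]
F [1,4,-]
F [1,4,5]
F [2,4,5]
F [2,3,5]
H [2,3,5]
H [2,3,5]
F [2,3,4]
H [2,3,4]
F [1,3,4]
H [1,3,4]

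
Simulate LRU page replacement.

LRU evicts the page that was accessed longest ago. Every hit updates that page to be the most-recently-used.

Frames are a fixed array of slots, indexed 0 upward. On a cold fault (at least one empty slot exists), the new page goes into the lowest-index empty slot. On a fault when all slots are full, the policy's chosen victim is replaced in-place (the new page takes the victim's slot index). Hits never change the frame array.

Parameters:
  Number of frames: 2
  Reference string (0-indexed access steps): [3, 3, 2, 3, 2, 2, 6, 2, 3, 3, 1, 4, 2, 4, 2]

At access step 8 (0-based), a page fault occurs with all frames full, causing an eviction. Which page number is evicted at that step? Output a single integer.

Answer: 6

Derivation:
Step 0: ref 3 -> FAULT, frames=[3,-]
Step 1: ref 3 -> HIT, frames=[3,-]
Step 2: ref 2 -> FAULT, frames=[3,2]
Step 3: ref 3 -> HIT, frames=[3,2]
Step 4: ref 2 -> HIT, frames=[3,2]
Step 5: ref 2 -> HIT, frames=[3,2]
Step 6: ref 6 -> FAULT, evict 3, frames=[6,2]
Step 7: ref 2 -> HIT, frames=[6,2]
Step 8: ref 3 -> FAULT, evict 6, frames=[3,2]
At step 8: evicted page 6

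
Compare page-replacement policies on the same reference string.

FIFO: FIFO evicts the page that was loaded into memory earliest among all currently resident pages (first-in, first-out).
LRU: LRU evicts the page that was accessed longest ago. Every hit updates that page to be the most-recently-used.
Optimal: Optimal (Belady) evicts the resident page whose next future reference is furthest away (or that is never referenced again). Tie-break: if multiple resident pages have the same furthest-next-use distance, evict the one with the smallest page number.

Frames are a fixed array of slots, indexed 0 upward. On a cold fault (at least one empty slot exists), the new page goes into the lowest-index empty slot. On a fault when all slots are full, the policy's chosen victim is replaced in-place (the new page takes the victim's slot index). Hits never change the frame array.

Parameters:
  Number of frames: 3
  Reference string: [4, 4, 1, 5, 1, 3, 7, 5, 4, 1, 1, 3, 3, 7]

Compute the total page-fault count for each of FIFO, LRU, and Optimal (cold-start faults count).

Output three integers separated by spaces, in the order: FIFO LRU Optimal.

--- FIFO ---
  step 0: ref 4 -> FAULT, frames=[4,-,-] (faults so far: 1)
  step 1: ref 4 -> HIT, frames=[4,-,-] (faults so far: 1)
  step 2: ref 1 -> FAULT, frames=[4,1,-] (faults so far: 2)
  step 3: ref 5 -> FAULT, frames=[4,1,5] (faults so far: 3)
  step 4: ref 1 -> HIT, frames=[4,1,5] (faults so far: 3)
  step 5: ref 3 -> FAULT, evict 4, frames=[3,1,5] (faults so far: 4)
  step 6: ref 7 -> FAULT, evict 1, frames=[3,7,5] (faults so far: 5)
  step 7: ref 5 -> HIT, frames=[3,7,5] (faults so far: 5)
  step 8: ref 4 -> FAULT, evict 5, frames=[3,7,4] (faults so far: 6)
  step 9: ref 1 -> FAULT, evict 3, frames=[1,7,4] (faults so far: 7)
  step 10: ref 1 -> HIT, frames=[1,7,4] (faults so far: 7)
  step 11: ref 3 -> FAULT, evict 7, frames=[1,3,4] (faults so far: 8)
  step 12: ref 3 -> HIT, frames=[1,3,4] (faults so far: 8)
  step 13: ref 7 -> FAULT, evict 4, frames=[1,3,7] (faults so far: 9)
  FIFO total faults: 9
--- LRU ---
  step 0: ref 4 -> FAULT, frames=[4,-,-] (faults so far: 1)
  step 1: ref 4 -> HIT, frames=[4,-,-] (faults so far: 1)
  step 2: ref 1 -> FAULT, frames=[4,1,-] (faults so far: 2)
  step 3: ref 5 -> FAULT, frames=[4,1,5] (faults so far: 3)
  step 4: ref 1 -> HIT, frames=[4,1,5] (faults so far: 3)
  step 5: ref 3 -> FAULT, evict 4, frames=[3,1,5] (faults so far: 4)
  step 6: ref 7 -> FAULT, evict 5, frames=[3,1,7] (faults so far: 5)
  step 7: ref 5 -> FAULT, evict 1, frames=[3,5,7] (faults so far: 6)
  step 8: ref 4 -> FAULT, evict 3, frames=[4,5,7] (faults so far: 7)
  step 9: ref 1 -> FAULT, evict 7, frames=[4,5,1] (faults so far: 8)
  step 10: ref 1 -> HIT, frames=[4,5,1] (faults so far: 8)
  step 11: ref 3 -> FAULT, evict 5, frames=[4,3,1] (faults so far: 9)
  step 12: ref 3 -> HIT, frames=[4,3,1] (faults so far: 9)
  step 13: ref 7 -> FAULT, evict 4, frames=[7,3,1] (faults so far: 10)
  LRU total faults: 10
--- Optimal ---
  step 0: ref 4 -> FAULT, frames=[4,-,-] (faults so far: 1)
  step 1: ref 4 -> HIT, frames=[4,-,-] (faults so far: 1)
  step 2: ref 1 -> FAULT, frames=[4,1,-] (faults so far: 2)
  step 3: ref 5 -> FAULT, frames=[4,1,5] (faults so far: 3)
  step 4: ref 1 -> HIT, frames=[4,1,5] (faults so far: 3)
  step 5: ref 3 -> FAULT, evict 1, frames=[4,3,5] (faults so far: 4)
  step 6: ref 7 -> FAULT, evict 3, frames=[4,7,5] (faults so far: 5)
  step 7: ref 5 -> HIT, frames=[4,7,5] (faults so far: 5)
  step 8: ref 4 -> HIT, frames=[4,7,5] (faults so far: 5)
  step 9: ref 1 -> FAULT, evict 4, frames=[1,7,5] (faults so far: 6)
  step 10: ref 1 -> HIT, frames=[1,7,5] (faults so far: 6)
  step 11: ref 3 -> FAULT, evict 1, frames=[3,7,5] (faults so far: 7)
  step 12: ref 3 -> HIT, frames=[3,7,5] (faults so far: 7)
  step 13: ref 7 -> HIT, frames=[3,7,5] (faults so far: 7)
  Optimal total faults: 7

Answer: 9 10 7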